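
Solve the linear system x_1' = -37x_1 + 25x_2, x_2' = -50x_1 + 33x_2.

x_1(t) = -K_1e^(-2t)sin(5t) - 2K_1e^(-2t)cos(5t) - 2K_2e^(-2t)sin(5t) + K_2e^(-2t)cos(5t), x_2(t) = -K_1e^(-2t)sin(5t) - 3K_1e^(-2t)cos(5t) - 3K_2e^(-2t)sin(5t) + K_2e^(-2t)cos(5t)

Coefficient matrix A = [[-37, 25], [-50, 33]].
Characteristic polynomial det(A - λI) = λ^2 + 4λ + 29 = 0.
Eigenvalues λ = -2 ± 5i (complex conjugate pair).
For λ=-2+5i: an eigenvector is (-2,-3) - i(-1,-1) = (-2 + i, -3 + i).
A real fundamental pair from Re and Im of e^((-2+5i)t)v: X_1 = e^(-2t)(cos(5t)·(-2,-3) + sin(5t)·(-1,-1)), X_2 = e^(-2t)(sin(5t)·(-2,-3) - cos(5t)·(-1,-1)).
General solution: K_1X_1 + K_2X_2.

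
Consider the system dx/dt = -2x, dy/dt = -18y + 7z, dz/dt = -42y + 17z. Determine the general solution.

x(t) = c_3e^(-2t), y(t) = -c_1e^(3t) - c_2e^(-4t), z(t) = -3c_1e^(3t) - 2c_2e^(-4t)

Coefficient matrix A = [[-2, 0, 0], [0, -18, 7], [0, -42, 17]].
det(A - λI) = 0 gives eigenvalues λ = 3, -4, -2.
For λ=3: eigenvector (0,-1,-3).
For λ=-4: eigenvector (0,-1,-2).
For λ=-2: eigenvector (1,0,0).
General solution: c_1e^(3t)(0,-1,-3) + c_2e^(-4t)(0,-1,-2) + c_3e^(-2t)(1,0,0).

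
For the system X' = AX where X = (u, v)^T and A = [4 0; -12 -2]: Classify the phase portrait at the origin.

saddle

A = [[4,0],[-12,-2]]; det(A-λI) = λ^2 - 2λ - 8.
λ = -2, 4: opposite signs.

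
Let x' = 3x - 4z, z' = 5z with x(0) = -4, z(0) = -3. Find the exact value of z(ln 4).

A = [[3,-4],[0,5]]; eigenvalues λ = 5, 3.
Eigenvectors: (-2,1) for λ=5, (1,0) for λ=3.
From the initial condition, c_1 = -3, c_2 = -10.
z(ln 4) = (-3)(4^5)(1) + (-10)(4^3)(0) = -3072.

-3072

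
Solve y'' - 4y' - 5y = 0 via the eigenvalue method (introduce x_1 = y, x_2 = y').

Let x_1 = y, x_2 = y'. Then x_1' = x_2 and x_2' = 5x_1 + 4x_2.
A = [[0,1],[5,4]]; det(A-λI) = λ^2 - 4λ - 5.
Eigenvalues λ = 5, -1 with eigenvectors (1,5), (1,-1).

y(t) = c_1e^(5t) + c_2e^(-t)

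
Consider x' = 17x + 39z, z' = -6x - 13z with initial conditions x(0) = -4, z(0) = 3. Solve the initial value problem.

Coefficient matrix A = [[17, 39], [-6, -13]].
Characteristic polynomial det(A - λI) = λ^2 - 4λ + 13 = 0.
Eigenvalues λ = 2 ± 3i (complex conjugate pair).
For λ=2+3i: an eigenvector is (-2,1) - i(3,-1) = (-2 - 3i, 1 + i).
A real fundamental pair from Re and Im of e^((2+3i)t)v: X_1 = e^(2t)(cos(3t)·(-2,1) + sin(3t)·(3,-1)), X_2 = e^(2t)(sin(3t)·(-2,1) - cos(3t)·(3,-1)).
General solution: C_1X_1 + C_2X_2.
Applying x(0)=-4, z(0)=3 gives C_1=5, C_2=-2.

x(t) = 19e^(2t)sin(3t) - 4e^(2t)cos(3t), z(t) = -7e^(2t)sin(3t) + 3e^(2t)cos(3t)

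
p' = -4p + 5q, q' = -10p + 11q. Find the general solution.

p(t) = K_1e^(6t) - K_2e^(t), q(t) = 2K_1e^(6t) - K_2e^(t)

Coefficient matrix A = [[-4, 5], [-10, 11]].
Characteristic polynomial det(A - λI) = λ^2 - 7λ + 6 = 0.
Eigenvalues λ = 6, 1.
For λ=6: (A-λI) row 1 is [-10, 5], so an eigenvector is (1, 2).
For λ=1: (A-λI) row 1 is [-5, 5], so an eigenvector is (-1, -1).
General solution: K_1e^(6t)(1,2) + K_2e^(t)(-1,-1).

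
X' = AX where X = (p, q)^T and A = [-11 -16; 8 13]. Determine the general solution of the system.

Coefficient matrix A = [[-11, -16], [8, 13]].
Characteristic polynomial det(A - λI) = λ^2 - 2λ - 15 = 0.
Eigenvalues λ = 5, -3.
For λ=5: (A-λI) row 1 is [-16, -16], so an eigenvector is (1, -1).
For λ=-3: (A-λI) row 1 is [-8, -16], so an eigenvector is (-2, 1).
General solution: K_1e^(5t)(1,-1) + K_2e^(-3t)(-2,1).

p(t) = K_1e^(5t) - 2K_2e^(-3t), q(t) = -K_1e^(5t) + K_2e^(-3t)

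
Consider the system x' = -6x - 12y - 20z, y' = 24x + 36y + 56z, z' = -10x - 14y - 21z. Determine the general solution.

Coefficient matrix A = [[-6, -12, -20], [24, 36, 56], [-10, -14, -21]].
det(A - λI) = 0 gives eigenvalues λ = 2, 4, 3.
For λ=2: eigenvector (1,-4,2).
For λ=4: eigenvector (-2,5,-2).
For λ=3: eigenvector (-4,8,-3).
General solution: K_1e^(2t)(1,-4,2) + K_2e^(4t)(-2,5,-2) + K_3e^(3t)(-4,8,-3).

x(t) = K_1e^(2t) - 2K_2e^(4t) - 4K_3e^(3t), y(t) = -4K_1e^(2t) + 5K_2e^(4t) + 8K_3e^(3t), z(t) = 2K_1e^(2t) - 2K_2e^(4t) - 3K_3e^(3t)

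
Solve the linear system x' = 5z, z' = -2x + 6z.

x(t) = -2C_1e^(3t)sin(t) - C_1e^(3t)cos(t) - C_2e^(3t)sin(t) + 2C_2e^(3t)cos(t), z(t) = -C_1e^(3t)sin(t) - C_1e^(3t)cos(t) - C_2e^(3t)sin(t) + C_2e^(3t)cos(t)

Coefficient matrix A = [[0, 5], [-2, 6]].
Characteristic polynomial det(A - λI) = λ^2 - 6λ + 10 = 0.
Eigenvalues λ = 3 ± i (complex conjugate pair).
For λ=3+i: an eigenvector is (-1,-1) - i(-2,-1) = (-1 + 2i, -1 + i).
A real fundamental pair from Re and Im of e^((3+i)t)v: X_1 = e^(3t)(cos(t)·(-1,-1) + sin(t)·(-2,-1)), X_2 = e^(3t)(sin(t)·(-1,-1) - cos(t)·(-2,-1)).
General solution: C_1X_1 + C_2X_2.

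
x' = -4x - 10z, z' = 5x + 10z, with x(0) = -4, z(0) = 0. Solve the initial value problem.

x(t) = 28e^(3t)sin(t) - 4e^(3t)cos(t), z(t) = -20e^(3t)sin(t)

Coefficient matrix A = [[-4, -10], [5, 10]].
Characteristic polynomial det(A - λI) = λ^2 - 6λ + 10 = 0.
Eigenvalues λ = 3 ± i (complex conjugate pair).
For λ=3+i: an eigenvector is (1,-1) - i(3,-2) = (1 - 3i, -1 + 2i).
A real fundamental pair from Re and Im of e^((3+i)t)v: X_1 = e^(3t)(cos(t)·(1,-1) + sin(t)·(3,-2)), X_2 = e^(3t)(sin(t)·(1,-1) - cos(t)·(3,-2)).
General solution: c_1X_1 + c_2X_2.
Applying x(0)=-4, z(0)=0 gives c_1=8, c_2=4.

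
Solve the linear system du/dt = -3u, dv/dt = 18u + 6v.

u(t) = C_1e^(-3t), v(t) = -2C_1e^(-3t) - C_2e^(6t)

Coefficient matrix A = [[-3, 0], [18, 6]].
Characteristic polynomial det(A - λI) = λ^2 - 3λ - 18 = 0.
Eigenvalues λ = -3, 6.
For λ=-3: (A-λI) row 2 is [18, 9], so an eigenvector is (1, -2).
For λ=6: (A-λI) row 1 is [-9, 0], so an eigenvector is (0, -1).
General solution: C_1e^(-3t)(1,-2) + C_2e^(6t)(0,-1).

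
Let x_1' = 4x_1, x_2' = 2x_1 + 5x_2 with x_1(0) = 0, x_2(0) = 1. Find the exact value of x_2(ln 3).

A = [[4,0],[2,5]]; eigenvalues λ = 4, 5.
Eigenvectors: (1,-2) for λ=4, (0,1) for λ=5.
From the initial condition, c_1 = 0, c_2 = 1.
x_2(ln 3) = (0)(3^4)(-2) + (1)(3^5)(1) = 243.

243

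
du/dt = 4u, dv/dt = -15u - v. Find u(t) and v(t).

Coefficient matrix A = [[4, 0], [-15, -1]].
Characteristic polynomial det(A - λI) = λ^2 - 3λ - 4 = 0.
Eigenvalues λ = 4, -1.
For λ=4: (A-λI) row 2 is [-15, -5], so an eigenvector is (-1, 3).
For λ=-1: (A-λI) row 1 is [5, 0], so an eigenvector is (0, -1).
General solution: c_1e^(4t)(-1,3) + c_2e^(-t)(0,-1).

u(t) = -c_1e^(4t), v(t) = 3c_1e^(4t) - c_2e^(-t)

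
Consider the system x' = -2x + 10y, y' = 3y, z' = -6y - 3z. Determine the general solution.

Coefficient matrix A = [[-2, 10, 0], [0, 3, 0], [0, -6, -3]].
det(A - λI) = 0 gives eigenvalues λ = -2, -3, 3.
For λ=-2: eigenvector (1,0,0).
For λ=-3: eigenvector (0,0,1).
For λ=3: eigenvector (-2,-1,1).
General solution: K_1e^(-2t)(1,0,0) + K_2e^(-3t)(0,0,1) + K_3e^(3t)(-2,-1,1).

x(t) = K_1e^(-2t) - 2K_3e^(3t), y(t) = -K_3e^(3t), z(t) = K_2e^(-3t) + K_3e^(3t)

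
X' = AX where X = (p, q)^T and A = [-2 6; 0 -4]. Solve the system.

p(t) = -3c_1e^(-4t) - c_2e^(-2t), q(t) = c_1e^(-4t)

Coefficient matrix A = [[-2, 6], [0, -4]].
Characteristic polynomial det(A - λI) = λ^2 + 6λ + 8 = 0.
Eigenvalues λ = -4, -2.
For λ=-4: (A-λI) row 1 is [2, 6], so an eigenvector is (-3, 1).
For λ=-2: (A-λI) row 1 is [0, 6], so an eigenvector is (-1, 0).
General solution: c_1e^(-4t)(-3,1) + c_2e^(-2t)(-1,0).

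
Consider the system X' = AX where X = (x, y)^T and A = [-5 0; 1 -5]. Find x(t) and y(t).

Coefficient matrix A = [[-5, 0], [1, -5]].
Characteristic polynomial det(A - λI) = λ^2 + 10λ + 25 = 0.
Single eigenvalue λ = -5 with algebraic multiplicity 2.
Eigenvector v = (0,1); generalized eigenvector w with (A-λI)w=v is (1,2).
General solution: e^(-5t)[C_1·v + C_2·(t·v + w)].

x(t) = C_2e^(-5t), y(t) = C_1e^(-5t) + C_2te^(-5t) + 2C_2e^(-5t)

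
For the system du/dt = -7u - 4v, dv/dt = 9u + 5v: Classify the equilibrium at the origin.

A = [[-7,-4],[9,5]]; det(A-λI) = λ^2 + 2λ + 1.
repeated λ = -1 with a single eigenvector.

stable improper node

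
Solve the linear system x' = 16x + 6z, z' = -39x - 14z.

x(t) = -C_1e^(t)sin(3t) + C_1e^(t)cos(3t) + C_2e^(t)sin(3t) + C_2e^(t)cos(3t), z(t) = 2C_1e^(t)sin(3t) - 3C_1e^(t)cos(3t) - 3C_2e^(t)sin(3t) - 2C_2e^(t)cos(3t)

Coefficient matrix A = [[16, 6], [-39, -14]].
Characteristic polynomial det(A - λI) = λ^2 - 2λ + 10 = 0.
Eigenvalues λ = 1 ± 3i (complex conjugate pair).
For λ=1+3i: an eigenvector is (1,-3) - i(-1,2) = (1 + i, -3 - 2i).
A real fundamental pair from Re and Im of e^((1+3i)t)v: X_1 = e^(t)(cos(3t)·(1,-3) + sin(3t)·(-1,2)), X_2 = e^(t)(sin(3t)·(1,-3) - cos(3t)·(-1,2)).
General solution: C_1X_1 + C_2X_2.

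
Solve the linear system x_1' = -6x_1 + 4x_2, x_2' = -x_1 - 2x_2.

Coefficient matrix A = [[-6, 4], [-1, -2]].
Characteristic polynomial det(A - λI) = λ^2 + 8λ + 16 = 0.
Single eigenvalue λ = -4 with algebraic multiplicity 2.
Eigenvector v = (-2,-1); generalized eigenvector w with (A-λI)w=v is (-1,-1).
General solution: e^(-4t)[K_1·v + K_2·(t·v + w)].

x_1(t) = -2K_1e^(-4t) - 2K_2te^(-4t) - K_2e^(-4t), x_2(t) = -K_1e^(-4t) - K_2te^(-4t) - K_2e^(-4t)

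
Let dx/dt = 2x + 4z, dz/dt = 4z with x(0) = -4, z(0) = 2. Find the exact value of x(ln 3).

252

A = [[2,4],[0,4]]; eigenvalues λ = 4, 2.
Eigenvectors: (2,1) for λ=4, (-1,0) for λ=2.
From the initial condition, c_1 = 2, c_2 = 8.
x(ln 3) = (2)(3^4)(2) + (8)(3^2)(-1) = 252.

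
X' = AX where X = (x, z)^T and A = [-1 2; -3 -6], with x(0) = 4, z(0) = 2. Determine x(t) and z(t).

Coefficient matrix A = [[-1, 2], [-3, -6]].
Characteristic polynomial det(A - λI) = λ^2 + 7λ + 12 = 0.
Eigenvalues λ = -3, -4.
For λ=-3: (A-λI) row 1 is [2, 2], so an eigenvector is (-1, 1).
For λ=-4: (A-λI) row 1 is [3, 2], so an eigenvector is (2, -3).
General solution: K_1e^(-3t)(-1,1) + K_2e^(-4t)(2,-3).
Applying x(0)=4, z(0)=2 gives K_1=-16, K_2=-6.

x(t) = 16e^(-3t) - 12e^(-4t), z(t) = -16e^(-3t) + 18e^(-4t)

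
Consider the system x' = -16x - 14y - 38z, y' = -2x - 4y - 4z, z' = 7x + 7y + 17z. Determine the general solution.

x(t) = 2C_1e^(-4t) + C_2e^(-2t) - 2C_3e^(3t), y(t) = C_1e^(-4t) - C_2e^(-2t), z(t) = -C_1e^(-4t) + C_3e^(3t)

Coefficient matrix A = [[-16, -14, -38], [-2, -4, -4], [7, 7, 17]].
det(A - λI) = 0 gives eigenvalues λ = -4, -2, 3.
For λ=-4: eigenvector (2,1,-1).
For λ=-2: eigenvector (1,-1,0).
For λ=3: eigenvector (-2,0,1).
General solution: C_1e^(-4t)(2,1,-1) + C_2e^(-2t)(1,-1,0) + C_3e^(3t)(-2,0,1).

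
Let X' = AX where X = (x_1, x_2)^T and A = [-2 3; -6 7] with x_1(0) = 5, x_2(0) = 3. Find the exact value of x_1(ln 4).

A = [[-2,3],[-6,7]]; eigenvalues λ = 4, 1.
Eigenvectors: (-1,-2) for λ=4, (1,1) for λ=1.
From the initial condition, c_1 = 2, c_2 = 7.
x_1(ln 4) = (2)(4^4)(-1) + (7)(4^1)(1) = -484.

-484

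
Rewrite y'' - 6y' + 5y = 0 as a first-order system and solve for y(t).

y(t) = K_1e^(5t) + K_2e^(t)

Let x_1 = y, x_2 = y'. Then x_1' = x_2 and x_2' = -5x_1 + 6x_2.
A = [[0,1],[-5,6]]; det(A-λI) = λ^2 - 6λ + 5.
Eigenvalues λ = 5, 1 with eigenvectors (1,5), (1,1).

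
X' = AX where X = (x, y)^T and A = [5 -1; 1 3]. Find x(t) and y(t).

Coefficient matrix A = [[5, -1], [1, 3]].
Characteristic polynomial det(A - λI) = λ^2 - 8λ + 16 = 0.
Single eigenvalue λ = 4 with algebraic multiplicity 2.
Eigenvector v = (1,1); generalized eigenvector w with (A-λI)w=v is (2,1).
General solution: e^(4t)[K_1·v + K_2·(t·v + w)].

x(t) = K_1e^(4t) + K_2te^(4t) + 2K_2e^(4t), y(t) = K_1e^(4t) + K_2te^(4t) + K_2e^(4t)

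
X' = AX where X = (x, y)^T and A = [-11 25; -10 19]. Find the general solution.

Coefficient matrix A = [[-11, 25], [-10, 19]].
Characteristic polynomial det(A - λI) = λ^2 - 8λ + 41 = 0.
Eigenvalues λ = 4 ± 5i (complex conjugate pair).
For λ=4+5i: an eigenvector is (-1,-1) - i(-2,-1) = (-1 + 2i, -1 + i).
A real fundamental pair from Re and Im of e^((4+5i)t)v: X_1 = e^(4t)(cos(5t)·(-1,-1) + sin(5t)·(-2,-1)), X_2 = e^(4t)(sin(5t)·(-1,-1) - cos(5t)·(-2,-1)).
General solution: c_1X_1 + c_2X_2.

x(t) = -2c_1e^(4t)sin(5t) - c_1e^(4t)cos(5t) - c_2e^(4t)sin(5t) + 2c_2e^(4t)cos(5t), y(t) = -c_1e^(4t)sin(5t) - c_1e^(4t)cos(5t) - c_2e^(4t)sin(5t) + c_2e^(4t)cos(5t)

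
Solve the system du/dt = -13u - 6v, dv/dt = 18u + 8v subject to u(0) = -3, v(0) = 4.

Coefficient matrix A = [[-13, -6], [18, 8]].
Characteristic polynomial det(A - λI) = λ^2 + 5λ + 4 = 0.
Eigenvalues λ = -4, -1.
For λ=-4: (A-λI) row 1 is [-9, -6], so an eigenvector is (2, -3).
For λ=-1: (A-λI) row 1 is [-12, -6], so an eigenvector is (1, -2).
General solution: c_1e^(-4t)(2,-3) + c_2e^(-t)(1,-2).
Applying u(0)=-3, v(0)=4 gives c_1=-2, c_2=1.

u(t) = e^(-t) - 4e^(-4t), v(t) = -2e^(-t) + 6e^(-4t)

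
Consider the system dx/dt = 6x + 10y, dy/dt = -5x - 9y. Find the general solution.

x(t) = -2C_1e^(t) + C_2e^(-4t), y(t) = C_1e^(t) - C_2e^(-4t)

Coefficient matrix A = [[6, 10], [-5, -9]].
Characteristic polynomial det(A - λI) = λ^2 + 3λ - 4 = 0.
Eigenvalues λ = 1, -4.
For λ=1: (A-λI) row 1 is [5, 10], so an eigenvector is (-2, 1).
For λ=-4: (A-λI) row 1 is [10, 10], so an eigenvector is (1, -1).
General solution: C_1e^(t)(-2,1) + C_2e^(-4t)(1,-1).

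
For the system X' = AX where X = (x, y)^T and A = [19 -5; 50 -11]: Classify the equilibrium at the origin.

A = [[19,-5],[50,-11]]; det(A-λI) = λ^2 - 8λ + 41.
λ = 4 ± 5i: positive real part.

unstable spiral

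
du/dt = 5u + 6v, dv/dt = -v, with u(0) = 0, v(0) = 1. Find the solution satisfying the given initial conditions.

Coefficient matrix A = [[5, 6], [0, -1]].
Characteristic polynomial det(A - λI) = λ^2 - 4λ - 5 = 0.
Eigenvalues λ = 5, -1.
For λ=5: (A-λI) row 1 is [0, 6], so an eigenvector is (1, 0).
For λ=-1: (A-λI) row 1 is [6, 6], so an eigenvector is (-1, 1).
General solution: K_1e^(5t)(1,0) + K_2e^(-t)(-1,1).
Applying u(0)=0, v(0)=1 gives K_1=1, K_2=1.

u(t) = e^(5t) - e^(-t), v(t) = e^(-t)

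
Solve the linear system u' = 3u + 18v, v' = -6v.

Coefficient matrix A = [[3, 18], [0, -6]].
Characteristic polynomial det(A - λI) = λ^2 + 3λ - 18 = 0.
Eigenvalues λ = 3, -6.
For λ=3: (A-λI) row 1 is [0, 18], so an eigenvector is (-1, 0).
For λ=-6: (A-λI) row 1 is [9, 18], so an eigenvector is (-2, 1).
General solution: c_1e^(3t)(-1,0) + c_2e^(-6t)(-2,1).

u(t) = -c_1e^(3t) - 2c_2e^(-6t), v(t) = c_2e^(-6t)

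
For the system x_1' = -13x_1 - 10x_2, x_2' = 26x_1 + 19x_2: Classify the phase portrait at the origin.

A = [[-13,-10],[26,19]]; det(A-λI) = λ^2 - 6λ + 13.
λ = 3 ± 2i: positive real part.

unstable spiral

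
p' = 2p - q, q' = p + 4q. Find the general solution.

Coefficient matrix A = [[2, -1], [1, 4]].
Characteristic polynomial det(A - λI) = λ^2 - 6λ + 9 = 0.
Single eigenvalue λ = 3 with algebraic multiplicity 2.
Eigenvector v = (-1,1); generalized eigenvector w with (A-λI)w=v is (-2,3).
General solution: e^(3t)[C_1·v + C_2·(t·v + w)].

p(t) = -C_1e^(3t) - C_2te^(3t) - 2C_2e^(3t), q(t) = C_1e^(3t) + C_2te^(3t) + 3C_2e^(3t)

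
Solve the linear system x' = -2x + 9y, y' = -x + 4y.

x(t) = 3C_1e^(t) + 3C_2te^(t) + 2C_2e^(t), y(t) = C_1e^(t) + C_2te^(t) + C_2e^(t)

Coefficient matrix A = [[-2, 9], [-1, 4]].
Characteristic polynomial det(A - λI) = λ^2 - 2λ + 1 = 0.
Single eigenvalue λ = 1 with algebraic multiplicity 2.
Eigenvector v = (3,1); generalized eigenvector w with (A-λI)w=v is (2,1).
General solution: e^(t)[C_1·v + C_2·(t·v + w)].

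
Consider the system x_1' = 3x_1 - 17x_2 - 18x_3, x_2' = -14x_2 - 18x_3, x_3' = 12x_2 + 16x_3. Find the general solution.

x_1(t) = C_1e^(3t) - C_2e^(4t) - 3C_3e^(-2t), x_2(t) = -C_2e^(4t) - 3C_3e^(-2t), x_3(t) = C_2e^(4t) + 2C_3e^(-2t)

Coefficient matrix A = [[3, -17, -18], [0, -14, -18], [0, 12, 16]].
det(A - λI) = 0 gives eigenvalues λ = 3, 4, -2.
For λ=3: eigenvector (1,0,0).
For λ=4: eigenvector (-1,-1,1).
For λ=-2: eigenvector (-3,-3,2).
General solution: C_1e^(3t)(1,0,0) + C_2e^(4t)(-1,-1,1) + C_3e^(-2t)(-3,-3,2).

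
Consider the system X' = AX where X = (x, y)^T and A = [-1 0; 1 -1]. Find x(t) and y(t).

x(t) = C_2e^(-t), y(t) = C_1e^(-t) + C_2te^(-t) - 3C_2e^(-t)

Coefficient matrix A = [[-1, 0], [1, -1]].
Characteristic polynomial det(A - λI) = λ^2 + 2λ + 1 = 0.
Single eigenvalue λ = -1 with algebraic multiplicity 2.
Eigenvector v = (0,1); generalized eigenvector w with (A-λI)w=v is (1,-3).
General solution: e^(-t)[C_1·v + C_2·(t·v + w)].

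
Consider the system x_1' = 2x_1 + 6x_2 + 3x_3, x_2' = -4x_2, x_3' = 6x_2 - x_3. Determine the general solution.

x_1(t) = c_1e^(2t) - c_3e^(-t), x_2(t) = c_2e^(-4t), x_3(t) = -2c_2e^(-4t) + c_3e^(-t)

Coefficient matrix A = [[2, 6, 3], [0, -4, 0], [0, 6, -1]].
det(A - λI) = 0 gives eigenvalues λ = 2, -4, -1.
For λ=2: eigenvector (1,0,0).
For λ=-4: eigenvector (0,1,-2).
For λ=-1: eigenvector (-1,0,1).
General solution: c_1e^(2t)(1,0,0) + c_2e^(-4t)(0,1,-2) + c_3e^(-t)(-1,0,1).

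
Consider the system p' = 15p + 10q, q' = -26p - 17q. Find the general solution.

Coefficient matrix A = [[15, 10], [-26, -17]].
Characteristic polynomial det(A - λI) = λ^2 + 2λ + 5 = 0.
Eigenvalues λ = -1 ± 2i (complex conjugate pair).
For λ=-1+2i: an eigenvector is (-1,2) - i(2,-3) = (-1 - 2i, 2 + 3i).
A real fundamental pair from Re and Im of e^((-1+2i)t)v: X_1 = e^(-t)(cos(2t)·(-1,2) + sin(2t)·(2,-3)), X_2 = e^(-t)(sin(2t)·(-1,2) - cos(2t)·(2,-3)).
General solution: c_1X_1 + c_2X_2.

p(t) = 2c_1e^(-t)sin(2t) - c_1e^(-t)cos(2t) - c_2e^(-t)sin(2t) - 2c_2e^(-t)cos(2t), q(t) = -3c_1e^(-t)sin(2t) + 2c_1e^(-t)cos(2t) + 2c_2e^(-t)sin(2t) + 3c_2e^(-t)cos(2t)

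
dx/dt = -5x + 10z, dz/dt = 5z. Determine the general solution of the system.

Coefficient matrix A = [[-5, 10], [0, 5]].
Characteristic polynomial det(A - λI) = λ^2 - 25 = 0.
Eigenvalues λ = 5, -5.
For λ=5: (A-λI) row 1 is [-10, 10], so an eigenvector is (-1, -1).
For λ=-5: (A-λI) row 1 is [0, 10], so an eigenvector is (1, 0).
General solution: c_1e^(5t)(-1,-1) + c_2e^(-5t)(1,0).

x(t) = -c_1e^(5t) + c_2e^(-5t), z(t) = -c_1e^(5t)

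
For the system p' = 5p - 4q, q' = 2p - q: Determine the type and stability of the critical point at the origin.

unstable node

A = [[5,-4],[2,-1]]; det(A-λI) = λ^2 - 4λ + 3.
λ = 1, 3: both positive.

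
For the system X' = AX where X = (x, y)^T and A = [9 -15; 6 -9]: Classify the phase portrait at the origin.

A = [[9,-15],[6,-9]]; det(A-λI) = λ^2 + 9.
λ = 0 ± 3i: zero real part.

center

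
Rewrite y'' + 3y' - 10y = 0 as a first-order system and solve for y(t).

y(t) = c_1e^(2t) + c_2e^(-5t)

Let x_1 = y, x_2 = y'. Then x_1' = x_2 and x_2' = 10x_1 - 3x_2.
A = [[0,1],[10,-3]]; det(A-λI) = λ^2 + 3λ - 10.
Eigenvalues λ = 2, -5 with eigenvectors (1,2), (1,-5).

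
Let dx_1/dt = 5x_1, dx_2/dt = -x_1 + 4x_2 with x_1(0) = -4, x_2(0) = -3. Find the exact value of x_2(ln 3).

A = [[5,0],[-1,4]]; eigenvalues λ = 5, 4.
Eigenvectors: (-1,1) for λ=5, (0,1) for λ=4.
From the initial condition, c_1 = 4, c_2 = -7.
x_2(ln 3) = (4)(3^5)(1) + (-7)(3^4)(1) = 405.

405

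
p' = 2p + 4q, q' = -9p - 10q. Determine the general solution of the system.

Coefficient matrix A = [[2, 4], [-9, -10]].
Characteristic polynomial det(A - λI) = λ^2 + 8λ + 16 = 0.
Single eigenvalue λ = -4 with algebraic multiplicity 2.
Eigenvector v = (-2,3); generalized eigenvector w with (A-λI)w=v is (1,-2).
General solution: e^(-4t)[c_1·v + c_2·(t·v + w)].

p(t) = -2c_1e^(-4t) - 2c_2te^(-4t) + c_2e^(-4t), q(t) = 3c_1e^(-4t) + 3c_2te^(-4t) - 2c_2e^(-4t)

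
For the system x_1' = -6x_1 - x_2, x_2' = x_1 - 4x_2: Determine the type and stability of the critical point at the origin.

A = [[-6,-1],[1,-4]]; det(A-λI) = λ^2 + 10λ + 25.
repeated λ = -5 with a single eigenvector.

stable improper node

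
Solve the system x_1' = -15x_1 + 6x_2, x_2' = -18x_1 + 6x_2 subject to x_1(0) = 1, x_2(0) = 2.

x_1(t) = e^(-3t), x_2(t) = 2e^(-3t)

Coefficient matrix A = [[-15, 6], [-18, 6]].
Characteristic polynomial det(A - λI) = λ^2 + 9λ + 18 = 0.
Eigenvalues λ = -6, -3.
For λ=-6: (A-λI) row 1 is [-9, 6], so an eigenvector is (2, 3).
For λ=-3: (A-λI) row 1 is [-12, 6], so an eigenvector is (-1, -2).
General solution: c_1e^(-6t)(2,3) + c_2e^(-3t)(-1,-2).
Applying x_1(0)=1, x_2(0)=2 gives c_1=0, c_2=-1.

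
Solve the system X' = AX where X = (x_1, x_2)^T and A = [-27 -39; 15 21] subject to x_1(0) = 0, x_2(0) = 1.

Coefficient matrix A = [[-27, -39], [15, 21]].
Characteristic polynomial det(A - λI) = λ^2 + 6λ + 18 = 0.
Eigenvalues λ = -3 ± 3i (complex conjugate pair).
For λ=-3+3i: an eigenvector is (3,-2) - i(2,-1) = (3 - 2i, -2 + i).
A real fundamental pair from Re and Im of e^((-3+3i)t)v: X_1 = e^(-3t)(cos(3t)·(3,-2) + sin(3t)·(2,-1)), X_2 = e^(-3t)(sin(3t)·(3,-2) - cos(3t)·(2,-1)).
General solution: c_1X_1 + c_2X_2.
Applying x_1(0)=0, x_2(0)=1 gives c_1=-2, c_2=-3.

x_1(t) = -13e^(-3t)sin(3t), x_2(t) = 8e^(-3t)sin(3t) + e^(-3t)cos(3t)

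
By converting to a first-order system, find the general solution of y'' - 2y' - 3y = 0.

Let x_1 = y, x_2 = y'. Then x_1' = x_2 and x_2' = 3x_1 + 2x_2.
A = [[0,1],[3,2]]; det(A-λI) = λ^2 - 2λ - 3.
Eigenvalues λ = -1, 3 with eigenvectors (1,-1), (1,3).

y(t) = c_1e^(-t) + c_2e^(3t)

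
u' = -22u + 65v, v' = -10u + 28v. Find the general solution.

u(t) = 3K_1e^(3t)sin(5t) + 2K_1e^(3t)cos(5t) + 2K_2e^(3t)sin(5t) - 3K_2e^(3t)cos(5t), v(t) = K_1e^(3t)sin(5t) + K_1e^(3t)cos(5t) + K_2e^(3t)sin(5t) - K_2e^(3t)cos(5t)

Coefficient matrix A = [[-22, 65], [-10, 28]].
Characteristic polynomial det(A - λI) = λ^2 - 6λ + 34 = 0.
Eigenvalues λ = 3 ± 5i (complex conjugate pair).
For λ=3+5i: an eigenvector is (2,1) - i(3,1) = (2 - 3i, 1 - i).
A real fundamental pair from Re and Im of e^((3+5i)t)v: X_1 = e^(3t)(cos(5t)·(2,1) + sin(5t)·(3,1)), X_2 = e^(3t)(sin(5t)·(2,1) - cos(5t)·(3,1)).
General solution: K_1X_1 + K_2X_2.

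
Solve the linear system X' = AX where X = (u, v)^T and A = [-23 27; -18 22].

Coefficient matrix A = [[-23, 27], [-18, 22]].
Characteristic polynomial det(A - λI) = λ^2 + λ - 20 = 0.
Eigenvalues λ = -5, 4.
For λ=-5: (A-λI) row 1 is [-18, 27], so an eigenvector is (3, 2).
For λ=4: (A-λI) row 1 is [-27, 27], so an eigenvector is (1, 1).
General solution: c_1e^(-5t)(3,2) + c_2e^(4t)(1,1).

u(t) = 3c_1e^(-5t) + c_2e^(4t), v(t) = 2c_1e^(-5t) + c_2e^(4t)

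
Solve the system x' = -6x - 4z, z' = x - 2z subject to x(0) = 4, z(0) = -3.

x(t) = 4te^(-4t) + 4e^(-4t), z(t) = -2te^(-4t) - 3e^(-4t)

Coefficient matrix A = [[-6, -4], [1, -2]].
Characteristic polynomial det(A - λI) = λ^2 + 8λ + 16 = 0.
Single eigenvalue λ = -4 with algebraic multiplicity 2.
Eigenvector v = (-2,1); generalized eigenvector w with (A-λI)w=v is (-1,1).
General solution: e^(-4t)[C_1·v + C_2·(t·v + w)].
Applying x(0)=4, z(0)=-3 gives C_1=-1, C_2=-2.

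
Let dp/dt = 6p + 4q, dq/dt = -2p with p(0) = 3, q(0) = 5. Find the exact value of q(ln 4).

A = [[6,4],[-2,0]]; eigenvalues λ = 2, 4.
Eigenvectors: (-1,1) for λ=2, (-2,1) for λ=4.
From the initial condition, c_1 = 13, c_2 = -8.
q(ln 4) = (13)(4^2)(1) + (-8)(4^4)(1) = -1840.

-1840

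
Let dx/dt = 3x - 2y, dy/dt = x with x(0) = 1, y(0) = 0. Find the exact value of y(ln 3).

A = [[3,-2],[1,0]]; eigenvalues λ = 1, 2.
Eigenvectors: (1,1) for λ=1, (-2,-1) for λ=2.
From the initial condition, c_1 = -1, c_2 = -1.
y(ln 3) = (-1)(3^1)(1) + (-1)(3^2)(-1) = 6.

6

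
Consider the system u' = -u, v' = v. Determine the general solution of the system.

u(t) = c_2e^(-t), v(t) = -c_1e^(t)

Coefficient matrix A = [[-1, 0], [0, 1]].
Characteristic polynomial det(A - λI) = λ^2 - 1 = 0.
Eigenvalues λ = 1, -1.
For λ=1: (A-λI) row 1 is [-2, 0], so an eigenvector is (0, -1).
For λ=-1: (A-λI) row 2 is [0, 2], so an eigenvector is (1, 0).
General solution: c_1e^(t)(0,-1) + c_2e^(-t)(1,0).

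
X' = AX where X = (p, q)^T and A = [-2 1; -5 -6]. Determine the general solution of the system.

p(t) = -c_1e^(-4t)sin(t) + c_2e^(-4t)cos(t), q(t) = 2c_1e^(-4t)sin(t) - c_1e^(-4t)cos(t) - c_2e^(-4t)sin(t) - 2c_2e^(-4t)cos(t)

Coefficient matrix A = [[-2, 1], [-5, -6]].
Characteristic polynomial det(A - λI) = λ^2 + 8λ + 17 = 0.
Eigenvalues λ = -4 ± i (complex conjugate pair).
For λ=-4+i: an eigenvector is (0,-1) - i(-1,2) = (0 + i, -1 - 2i).
A real fundamental pair from Re and Im of e^((-4+i)t)v: X_1 = e^(-4t)(cos(t)·(0,-1) + sin(t)·(-1,2)), X_2 = e^(-4t)(sin(t)·(0,-1) - cos(t)·(-1,2)).
General solution: c_1X_1 + c_2X_2.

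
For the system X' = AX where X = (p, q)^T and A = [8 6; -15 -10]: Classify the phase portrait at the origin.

A = [[8,6],[-15,-10]]; det(A-λI) = λ^2 + 2λ + 10.
λ = -1 ± 3i: negative real part.

stable spiral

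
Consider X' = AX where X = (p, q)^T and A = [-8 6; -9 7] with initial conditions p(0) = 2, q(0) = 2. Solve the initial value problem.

p(t) = 2e^(-2t), q(t) = 2e^(-2t)

Coefficient matrix A = [[-8, 6], [-9, 7]].
Characteristic polynomial det(A - λI) = λ^2 + λ - 2 = 0.
Eigenvalues λ = 1, -2.
For λ=1: (A-λI) row 1 is [-9, 6], so an eigenvector is (2, 3).
For λ=-2: (A-λI) row 1 is [-6, 6], so an eigenvector is (1, 1).
General solution: c_1e^(t)(2,3) + c_2e^(-2t)(1,1).
Applying p(0)=2, q(0)=2 gives c_1=0, c_2=2.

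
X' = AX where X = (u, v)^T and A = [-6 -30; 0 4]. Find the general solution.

Coefficient matrix A = [[-6, -30], [0, 4]].
Characteristic polynomial det(A - λI) = λ^2 + 2λ - 24 = 0.
Eigenvalues λ = -6, 4.
For λ=-6: (A-λI) row 1 is [0, -30], so an eigenvector is (-1, 0).
For λ=4: (A-λI) row 1 is [-10, -30], so an eigenvector is (3, -1).
General solution: c_1e^(-6t)(-1,0) + c_2e^(4t)(3,-1).

u(t) = -c_1e^(-6t) + 3c_2e^(4t), v(t) = -c_2e^(4t)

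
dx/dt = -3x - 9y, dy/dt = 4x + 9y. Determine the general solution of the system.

Coefficient matrix A = [[-3, -9], [4, 9]].
Characteristic polynomial det(A - λI) = λ^2 - 6λ + 9 = 0.
Single eigenvalue λ = 3 with algebraic multiplicity 2.
Eigenvector v = (3,-2); generalized eigenvector w with (A-λI)w=v is (-2,1).
General solution: e^(3t)[C_1·v + C_2·(t·v + w)].

x(t) = 3C_1e^(3t) + 3C_2te^(3t) - 2C_2e^(3t), y(t) = -2C_1e^(3t) - 2C_2te^(3t) + C_2e^(3t)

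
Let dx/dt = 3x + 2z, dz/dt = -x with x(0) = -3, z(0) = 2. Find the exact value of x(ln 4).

-36

A = [[3,2],[-1,0]]; eigenvalues λ = 2, 1.
Eigenvectors: (-2,1) for λ=2, (1,-1) for λ=1.
From the initial condition, c_1 = 1, c_2 = -1.
x(ln 4) = (1)(4^2)(-2) + (-1)(4^1)(1) = -36.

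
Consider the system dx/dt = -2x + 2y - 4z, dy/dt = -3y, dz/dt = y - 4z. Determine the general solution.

x(t) = K_1e^(-2t) + 2K_2e^(-3t) + 2K_3e^(-4t), y(t) = K_2e^(-3t), z(t) = K_2e^(-3t) + K_3e^(-4t)

Coefficient matrix A = [[-2, 2, -4], [0, -3, 0], [0, 1, -4]].
det(A - λI) = 0 gives eigenvalues λ = -2, -3, -4.
For λ=-2: eigenvector (1,0,0).
For λ=-3: eigenvector (2,1,1).
For λ=-4: eigenvector (2,0,1).
General solution: K_1e^(-2t)(1,0,0) + K_2e^(-3t)(2,1,1) + K_3e^(-4t)(2,0,1).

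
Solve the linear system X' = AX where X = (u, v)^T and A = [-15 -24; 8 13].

u(t) = 3c_1e^(t) + 2c_2e^(-3t), v(t) = -2c_1e^(t) - c_2e^(-3t)

Coefficient matrix A = [[-15, -24], [8, 13]].
Characteristic polynomial det(A - λI) = λ^2 + 2λ - 3 = 0.
Eigenvalues λ = 1, -3.
For λ=1: (A-λI) row 1 is [-16, -24], so an eigenvector is (3, -2).
For λ=-3: (A-λI) row 1 is [-12, -24], so an eigenvector is (2, -1).
General solution: c_1e^(t)(3,-2) + c_2e^(-3t)(2,-1).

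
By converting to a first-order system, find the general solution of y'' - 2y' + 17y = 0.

Let x_1 = y, x_2 = y'. Then x_1' = x_2 and x_2' = -17x_1 + 2x_2.
A = [[0,1],[-17,2]]; det(A-λI) = λ^2 - 2λ + 17.
Eigenvalues λ = 1 ± 4i.

y(t) = C_1e^(t)cos(4t) + C_2e^(t)sin(4t)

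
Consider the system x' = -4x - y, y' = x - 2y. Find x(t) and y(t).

x(t) = -c_1e^(-3t) - c_2te^(-3t) + 2c_2e^(-3t), y(t) = c_1e^(-3t) + c_2te^(-3t) - c_2e^(-3t)

Coefficient matrix A = [[-4, -1], [1, -2]].
Characteristic polynomial det(A - λI) = λ^2 + 6λ + 9 = 0.
Single eigenvalue λ = -3 with algebraic multiplicity 2.
Eigenvector v = (-1,1); generalized eigenvector w with (A-λI)w=v is (2,-1).
General solution: e^(-3t)[c_1·v + c_2·(t·v + w)].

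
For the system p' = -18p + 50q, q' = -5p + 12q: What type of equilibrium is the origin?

A = [[-18,50],[-5,12]]; det(A-λI) = λ^2 + 6λ + 34.
λ = -3 ± 5i: negative real part.

stable spiral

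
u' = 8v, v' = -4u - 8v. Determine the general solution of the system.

u(t) = -C_1e^(-4t)sin(4t) - C_1e^(-4t)cos(4t) - C_2e^(-4t)sin(4t) + C_2e^(-4t)cos(4t), v(t) = C_1e^(-4t)sin(4t) - C_2e^(-4t)cos(4t)

Coefficient matrix A = [[0, 8], [-4, -8]].
Characteristic polynomial det(A - λI) = λ^2 + 8λ + 32 = 0.
Eigenvalues λ = -4 ± 4i (complex conjugate pair).
For λ=-4+4i: an eigenvector is (-1,0) - i(-1,1) = (-1 + i, 0 - i).
A real fundamental pair from Re and Im of e^((-4+4i)t)v: X_1 = e^(-4t)(cos(4t)·(-1,0) + sin(4t)·(-1,1)), X_2 = e^(-4t)(sin(4t)·(-1,0) - cos(4t)·(-1,1)).
General solution: C_1X_1 + C_2X_2.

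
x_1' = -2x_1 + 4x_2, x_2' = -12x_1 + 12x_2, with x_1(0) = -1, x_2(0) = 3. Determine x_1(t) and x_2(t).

x_1(t) = 9e^(6t) - 10e^(4t), x_2(t) = 18e^(6t) - 15e^(4t)

Coefficient matrix A = [[-2, 4], [-12, 12]].
Characteristic polynomial det(A - λI) = λ^2 - 10λ + 24 = 0.
Eigenvalues λ = 6, 4.
For λ=6: (A-λI) row 1 is [-8, 4], so an eigenvector is (-1, -2).
For λ=4: (A-λI) row 1 is [-6, 4], so an eigenvector is (-2, -3).
General solution: c_1e^(6t)(-1,-2) + c_2e^(4t)(-2,-3).
Applying x_1(0)=-1, x_2(0)=3 gives c_1=-9, c_2=5.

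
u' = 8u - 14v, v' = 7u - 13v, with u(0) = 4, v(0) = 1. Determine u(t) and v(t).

Coefficient matrix A = [[8, -14], [7, -13]].
Characteristic polynomial det(A - λI) = λ^2 + 5λ - 6 = 0.
Eigenvalues λ = 1, -6.
For λ=1: (A-λI) row 1 is [7, -14], so an eigenvector is (-2, -1).
For λ=-6: (A-λI) row 1 is [14, -14], so an eigenvector is (1, 1).
General solution: C_1e^(t)(-2,-1) + C_2e^(-6t)(1,1).
Applying u(0)=4, v(0)=1 gives C_1=-3, C_2=-2.

u(t) = 6e^(t) - 2e^(-6t), v(t) = 3e^(t) - 2e^(-6t)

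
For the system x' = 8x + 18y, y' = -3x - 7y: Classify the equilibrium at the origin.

saddle

A = [[8,18],[-3,-7]]; det(A-λI) = λ^2 - λ - 2.
λ = 2, -1: opposite signs.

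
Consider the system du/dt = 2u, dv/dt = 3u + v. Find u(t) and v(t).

Coefficient matrix A = [[2, 0], [3, 1]].
Characteristic polynomial det(A - λI) = λ^2 - 3λ + 2 = 0.
Eigenvalues λ = 2, 1.
For λ=2: (A-λI) row 2 is [3, -1], so an eigenvector is (1, 3).
For λ=1: (A-λI) row 1 is [1, 0], so an eigenvector is (0, -1).
General solution: C_1e^(2t)(1,3) + C_2e^(t)(0,-1).

u(t) = C_1e^(2t), v(t) = 3C_1e^(2t) - C_2e^(t)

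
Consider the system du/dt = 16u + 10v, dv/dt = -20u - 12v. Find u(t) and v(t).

Coefficient matrix A = [[16, 10], [-20, -12]].
Characteristic polynomial det(A - λI) = λ^2 - 4λ + 8 = 0.
Eigenvalues λ = 2 ± 2i (complex conjugate pair).
For λ=2+2i: an eigenvector is (-2,3) - i(1,-1) = (-2 - i, 3 + i).
A real fundamental pair from Re and Im of e^((2+2i)t)v: X_1 = e^(2t)(cos(2t)·(-2,3) + sin(2t)·(1,-1)), X_2 = e^(2t)(sin(2t)·(-2,3) - cos(2t)·(1,-1)).
General solution: K_1X_1 + K_2X_2.

u(t) = K_1e^(2t)sin(2t) - 2K_1e^(2t)cos(2t) - 2K_2e^(2t)sin(2t) - K_2e^(2t)cos(2t), v(t) = -K_1e^(2t)sin(2t) + 3K_1e^(2t)cos(2t) + 3K_2e^(2t)sin(2t) + K_2e^(2t)cos(2t)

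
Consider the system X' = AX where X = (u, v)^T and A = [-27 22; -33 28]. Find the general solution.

Coefficient matrix A = [[-27, 22], [-33, 28]].
Characteristic polynomial det(A - λI) = λ^2 - λ - 30 = 0.
Eigenvalues λ = 6, -5.
For λ=6: (A-λI) row 1 is [-33, 22], so an eigenvector is (2, 3).
For λ=-5: (A-λI) row 1 is [-22, 22], so an eigenvector is (1, 1).
General solution: C_1e^(6t)(2,3) + C_2e^(-5t)(1,1).

u(t) = 2C_1e^(6t) + C_2e^(-5t), v(t) = 3C_1e^(6t) + C_2e^(-5t)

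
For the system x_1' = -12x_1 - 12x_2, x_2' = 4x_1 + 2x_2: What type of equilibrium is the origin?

A = [[-12,-12],[4,2]]; det(A-λI) = λ^2 + 10λ + 24.
λ = -6, -4: both negative.

stable node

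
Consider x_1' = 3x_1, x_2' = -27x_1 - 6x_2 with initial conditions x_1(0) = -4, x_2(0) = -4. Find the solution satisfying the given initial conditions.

x_1(t) = -4e^(3t), x_2(t) = 12e^(3t) - 16e^(-6t)

Coefficient matrix A = [[3, 0], [-27, -6]].
Characteristic polynomial det(A - λI) = λ^2 + 3λ - 18 = 0.
Eigenvalues λ = 3, -6.
For λ=3: (A-λI) row 2 is [-27, -9], so an eigenvector is (-1, 3).
For λ=-6: (A-λI) row 1 is [9, 0], so an eigenvector is (0, 1).
General solution: K_1e^(3t)(-1,3) + K_2e^(-6t)(0,1).
Applying x_1(0)=-4, x_2(0)=-4 gives K_1=4, K_2=-16.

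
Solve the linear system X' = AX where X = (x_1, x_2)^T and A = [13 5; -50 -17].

Coefficient matrix A = [[13, 5], [-50, -17]].
Characteristic polynomial det(A - λI) = λ^2 + 4λ + 29 = 0.
Eigenvalues λ = -2 ± 5i (complex conjugate pair).
For λ=-2+5i: an eigenvector is (1,-3) - i(0,-1) = (1, -3 + i).
A real fundamental pair from Re and Im of e^((-2+5i)t)v: X_1 = e^(-2t)(cos(5t)·(1,-3) + sin(5t)·(0,-1)), X_2 = e^(-2t)(sin(5t)·(1,-3) - cos(5t)·(0,-1)).
General solution: C_1X_1 + C_2X_2.

x_1(t) = C_1e^(-2t)cos(5t) + C_2e^(-2t)sin(5t), x_2(t) = -C_1e^(-2t)sin(5t) - 3C_1e^(-2t)cos(5t) - 3C_2e^(-2t)sin(5t) + C_2e^(-2t)cos(5t)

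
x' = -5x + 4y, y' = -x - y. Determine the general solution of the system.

x(t) = -2K_1e^(-3t) - 2K_2te^(-3t) - K_2e^(-3t), y(t) = -K_1e^(-3t) - K_2te^(-3t) - K_2e^(-3t)

Coefficient matrix A = [[-5, 4], [-1, -1]].
Characteristic polynomial det(A - λI) = λ^2 + 6λ + 9 = 0.
Single eigenvalue λ = -3 with algebraic multiplicity 2.
Eigenvector v = (-2,-1); generalized eigenvector w with (A-λI)w=v is (-1,-1).
General solution: e^(-3t)[K_1·v + K_2·(t·v + w)].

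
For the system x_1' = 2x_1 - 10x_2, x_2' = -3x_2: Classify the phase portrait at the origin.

A = [[2,-10],[0,-3]]; det(A-λI) = λ^2 + λ - 6.
λ = -3, 2: opposite signs.

saddle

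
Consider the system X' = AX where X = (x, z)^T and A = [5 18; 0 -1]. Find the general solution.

x(t) = 3c_1e^(-t) - c_2e^(5t), z(t) = -c_1e^(-t)

Coefficient matrix A = [[5, 18], [0, -1]].
Characteristic polynomial det(A - λI) = λ^2 - 4λ - 5 = 0.
Eigenvalues λ = -1, 5.
For λ=-1: (A-λI) row 1 is [6, 18], so an eigenvector is (3, -1).
For λ=5: (A-λI) row 1 is [0, 18], so an eigenvector is (-1, 0).
General solution: c_1e^(-t)(3,-1) + c_2e^(5t)(-1,0).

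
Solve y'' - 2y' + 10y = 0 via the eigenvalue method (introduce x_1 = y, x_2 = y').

Let x_1 = y, x_2 = y'. Then x_1' = x_2 and x_2' = -10x_1 + 2x_2.
A = [[0,1],[-10,2]]; det(A-λI) = λ^2 - 2λ + 10.
Eigenvalues λ = 1 ± 3i.

y(t) = K_1e^(t)cos(3t) + K_2e^(t)sin(3t)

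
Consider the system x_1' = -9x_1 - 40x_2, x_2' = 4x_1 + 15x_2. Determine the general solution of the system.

Coefficient matrix A = [[-9, -40], [4, 15]].
Characteristic polynomial det(A - λI) = λ^2 - 6λ + 25 = 0.
Eigenvalues λ = 3 ± 4i (complex conjugate pair).
For λ=3+4i: an eigenvector is (-3,1) - i(-1,0) = (-3 + i, 1).
A real fundamental pair from Re and Im of e^((3+4i)t)v: X_1 = e^(3t)(cos(4t)·(-3,1) + sin(4t)·(-1,0)), X_2 = e^(3t)(sin(4t)·(-3,1) - cos(4t)·(-1,0)).
General solution: C_1X_1 + C_2X_2.

x_1(t) = -C_1e^(3t)sin(4t) - 3C_1e^(3t)cos(4t) - 3C_2e^(3t)sin(4t) + C_2e^(3t)cos(4t), x_2(t) = C_1e^(3t)cos(4t) + C_2e^(3t)sin(4t)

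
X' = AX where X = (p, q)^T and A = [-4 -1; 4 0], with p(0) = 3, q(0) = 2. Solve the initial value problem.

Coefficient matrix A = [[-4, -1], [4, 0]].
Characteristic polynomial det(A - λI) = λ^2 + 4λ + 4 = 0.
Single eigenvalue λ = -2 with algebraic multiplicity 2.
Eigenvector v = (-1,2); generalized eigenvector w with (A-λI)w=v is (0,1).
General solution: e^(-2t)[K_1·v + K_2·(t·v + w)].
Applying p(0)=3, q(0)=2 gives K_1=-3, K_2=8.

p(t) = -8te^(-2t) + 3e^(-2t), q(t) = 16te^(-2t) + 2e^(-2t)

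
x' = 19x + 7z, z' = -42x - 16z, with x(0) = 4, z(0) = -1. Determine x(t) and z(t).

x(t) = 11e^(5t) - 7e^(-2t), z(t) = -22e^(5t) + 21e^(-2t)

Coefficient matrix A = [[19, 7], [-42, -16]].
Characteristic polynomial det(A - λI) = λ^2 - 3λ - 10 = 0.
Eigenvalues λ = 5, -2.
For λ=5: (A-λI) row 1 is [14, 7], so an eigenvector is (1, -2).
For λ=-2: (A-λI) row 1 is [21, 7], so an eigenvector is (-1, 3).
General solution: c_1e^(5t)(1,-2) + c_2e^(-2t)(-1,3).
Applying x(0)=4, z(0)=-1 gives c_1=11, c_2=7.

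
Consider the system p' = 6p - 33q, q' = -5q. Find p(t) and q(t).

Coefficient matrix A = [[6, -33], [0, -5]].
Characteristic polynomial det(A - λI) = λ^2 - λ - 30 = 0.
Eigenvalues λ = -5, 6.
For λ=-5: (A-λI) row 1 is [11, -33], so an eigenvector is (-3, -1).
For λ=6: (A-λI) row 1 is [0, -33], so an eigenvector is (1, 0).
General solution: C_1e^(-5t)(-3,-1) + C_2e^(6t)(1,0).

p(t) = -3C_1e^(-5t) + C_2e^(6t), q(t) = -C_1e^(-5t)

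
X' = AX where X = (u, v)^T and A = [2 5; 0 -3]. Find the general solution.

Coefficient matrix A = [[2, 5], [0, -3]].
Characteristic polynomial det(A - λI) = λ^2 + λ - 6 = 0.
Eigenvalues λ = -3, 2.
For λ=-3: (A-λI) row 1 is [5, 5], so an eigenvector is (1, -1).
For λ=2: (A-λI) row 1 is [0, 5], so an eigenvector is (1, 0).
General solution: K_1e^(-3t)(1,-1) + K_2e^(2t)(1,0).

u(t) = K_1e^(-3t) + K_2e^(2t), v(t) = -K_1e^(-3t)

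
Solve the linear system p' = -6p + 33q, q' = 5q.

p(t) = c_1e^(-6t) + 3c_2e^(5t), q(t) = c_2e^(5t)

Coefficient matrix A = [[-6, 33], [0, 5]].
Characteristic polynomial det(A - λI) = λ^2 + λ - 30 = 0.
Eigenvalues λ = -6, 5.
For λ=-6: (A-λI) row 1 is [0, 33], so an eigenvector is (1, 0).
For λ=5: (A-λI) row 1 is [-11, 33], so an eigenvector is (3, 1).
General solution: c_1e^(-6t)(1,0) + c_2e^(5t)(3,1).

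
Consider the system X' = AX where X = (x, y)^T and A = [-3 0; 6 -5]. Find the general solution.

Coefficient matrix A = [[-3, 0], [6, -5]].
Characteristic polynomial det(A - λI) = λ^2 + 8λ + 15 = 0.
Eigenvalues λ = -3, -5.
For λ=-3: (A-λI) row 2 is [6, -2], so an eigenvector is (1, 3).
For λ=-5: (A-λI) row 1 is [2, 0], so an eigenvector is (0, 1).
General solution: K_1e^(-3t)(1,3) + K_2e^(-5t)(0,1).

x(t) = K_1e^(-3t), y(t) = 3K_1e^(-3t) + K_2e^(-5t)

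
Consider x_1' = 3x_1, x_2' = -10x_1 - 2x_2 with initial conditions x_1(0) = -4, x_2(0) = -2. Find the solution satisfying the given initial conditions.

Coefficient matrix A = [[3, 0], [-10, -2]].
Characteristic polynomial det(A - λI) = λ^2 - λ - 6 = 0.
Eigenvalues λ = 3, -2.
For λ=3: (A-λI) row 2 is [-10, -5], so an eigenvector is (-1, 2).
For λ=-2: (A-λI) row 1 is [5, 0], so an eigenvector is (0, 1).
General solution: C_1e^(3t)(-1,2) + C_2e^(-2t)(0,1).
Applying x_1(0)=-4, x_2(0)=-2 gives C_1=4, C_2=-10.

x_1(t) = -4e^(3t), x_2(t) = 8e^(3t) - 10e^(-2t)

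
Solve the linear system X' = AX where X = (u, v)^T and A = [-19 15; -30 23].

u(t) = c_1e^(2t)sin(3t) + 2c_1e^(2t)cos(3t) + 2c_2e^(2t)sin(3t) - c_2e^(2t)cos(3t), v(t) = c_1e^(2t)sin(3t) + 3c_1e^(2t)cos(3t) + 3c_2e^(2t)sin(3t) - c_2e^(2t)cos(3t)

Coefficient matrix A = [[-19, 15], [-30, 23]].
Characteristic polynomial det(A - λI) = λ^2 - 4λ + 13 = 0.
Eigenvalues λ = 2 ± 3i (complex conjugate pair).
For λ=2+3i: an eigenvector is (2,3) - i(1,1) = (2 - i, 3 - i).
A real fundamental pair from Re and Im of e^((2+3i)t)v: X_1 = e^(2t)(cos(3t)·(2,3) + sin(3t)·(1,1)), X_2 = e^(2t)(sin(3t)·(2,3) - cos(3t)·(1,1)).
General solution: c_1X_1 + c_2X_2.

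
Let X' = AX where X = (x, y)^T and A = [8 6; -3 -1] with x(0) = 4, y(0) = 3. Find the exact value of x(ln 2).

408

A = [[8,6],[-3,-1]]; eigenvalues λ = 2, 5.
Eigenvectors: (-1,1) for λ=2, (2,-1) for λ=5.
From the initial condition, c_1 = 10, c_2 = 7.
x(ln 2) = (10)(2^2)(-1) + (7)(2^5)(2) = 408.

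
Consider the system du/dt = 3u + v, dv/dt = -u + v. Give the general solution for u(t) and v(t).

u(t) = -c_1e^(2t) - c_2te^(2t), v(t) = c_1e^(2t) + c_2te^(2t) - c_2e^(2t)

Coefficient matrix A = [[3, 1], [-1, 1]].
Characteristic polynomial det(A - λI) = λ^2 - 4λ + 4 = 0.
Single eigenvalue λ = 2 with algebraic multiplicity 2.
Eigenvector v = (-1,1); generalized eigenvector w with (A-λI)w=v is (0,-1).
General solution: e^(2t)[c_1·v + c_2·(t·v + w)].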